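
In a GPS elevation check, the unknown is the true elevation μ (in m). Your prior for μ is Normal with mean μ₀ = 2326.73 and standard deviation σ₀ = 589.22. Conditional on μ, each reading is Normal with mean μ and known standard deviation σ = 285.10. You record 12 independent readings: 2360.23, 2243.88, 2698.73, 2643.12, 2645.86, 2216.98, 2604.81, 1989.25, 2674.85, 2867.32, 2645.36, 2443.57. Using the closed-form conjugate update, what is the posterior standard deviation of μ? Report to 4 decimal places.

81.5100

For Normal data with known variance σ², a Normal(μ₀, σ₀²) prior on μ is conjugate. Posterior precision = 1/σ₀² + n/σ²; posterior mean is the precision-weighted average of μ₀ and x̄.
σ₀² = 589.22² = 347180.2084, σ² = 285.10² = 81282.01; σ² + n·σ₀² = 81282.01 + 12·347180.2084 = 4247444.5108.
Posterior precision = 1/σ₀² + n/σ² = 1/347180.2084 + 12/81282.01 = (σ² + n·σ₀²)/(σ₀²σ²) = 4247444.5108/(347180.2084·81282.01); posterior variance σₙ² = σ₀²σ²/(σ² + n·σ₀²) = 347180.2084·81282.01/4247444.5108 = 6643.878478.
Posterior SD = √σₙ² = √(347180.2084·81282.01/4247444.5108) = 81.5100.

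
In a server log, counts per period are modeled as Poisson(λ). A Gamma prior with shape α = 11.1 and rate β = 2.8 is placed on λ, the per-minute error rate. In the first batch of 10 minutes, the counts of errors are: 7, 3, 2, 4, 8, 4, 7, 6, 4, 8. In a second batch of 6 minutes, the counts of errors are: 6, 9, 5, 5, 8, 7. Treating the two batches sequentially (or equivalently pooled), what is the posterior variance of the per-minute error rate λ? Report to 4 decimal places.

With a Gamma(shape α, rate β) prior, the Poisson likelihood is conjugate: the posterior is Gamma(α + ΣXᵢ, β + n).
Batch 1: sum of counts S = 53 over n = 10 minutes.
After batch 1: Gamma(α+S, β+n) = Gamma(11.1+53, 2.8+10) = Gamma(64.1, 12.8).
Batch 2: sum of counts S = 40 over n = 6 minutes.
After batch 2: Gamma(α+S, β+n) = Gamma(64.1+40, 12.8+6) = Gamma(104.1, 18.8).
Var = α/β² = 104.1/18.8² = 0.2945.

0.2945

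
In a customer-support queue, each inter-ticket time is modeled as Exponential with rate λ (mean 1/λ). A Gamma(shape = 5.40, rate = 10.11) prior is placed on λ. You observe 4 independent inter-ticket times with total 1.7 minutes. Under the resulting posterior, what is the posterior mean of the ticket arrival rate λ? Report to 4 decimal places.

With a Gamma(shape α, rate β) prior on the exponential rate λ, the posterior after n observations with total T = Σxᵢ is Gamma(α+n, β+T).
Posterior: Gamma(5.40+4, 10.11+1.7) = Gamma(9.40, 11.81).
Posterior mean of λ = α/β = 9.40/11.81 = 0.7959.

0.7959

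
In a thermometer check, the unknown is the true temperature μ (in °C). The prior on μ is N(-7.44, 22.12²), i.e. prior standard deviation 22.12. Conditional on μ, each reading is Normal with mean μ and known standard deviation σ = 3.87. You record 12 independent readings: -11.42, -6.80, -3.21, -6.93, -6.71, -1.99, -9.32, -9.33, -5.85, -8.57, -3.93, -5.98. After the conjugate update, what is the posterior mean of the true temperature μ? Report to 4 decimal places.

For Normal data with known variance σ², a Normal(μ₀, σ₀²) prior on μ is conjugate. Posterior precision = 1/σ₀² + n/σ²; posterior mean is the precision-weighted average of μ₀ and x̄.
Σxᵢ = (-11.42) + (-6.80) + (-3.21) + (-6.93) + (-6.71) + (-1.99) + (-9.32) + (-9.33) + (-5.85) + (-8.57) + (-3.93) + (-5.98) = -80.04, so n·x̄ = -80.04.
σ₀² = 22.12² = 489.2944, σ² = 3.87² = 14.9769; σ² + n·σ₀² = 14.9769 + 12·489.2944 = 5886.5097.
Posterior mean = (μ₀/σ₀² + n·x̄/σ²)/(1/σ₀² + n/σ²) = (σ²·μ₀ + σ₀²·n·x̄)/(σ² + n·σ₀²) = (14.9769·(-7.44) + 489.2944·(-80.04))/5886.5097 = -39274.551912/5886.5097 = -6.6720.

-6.6720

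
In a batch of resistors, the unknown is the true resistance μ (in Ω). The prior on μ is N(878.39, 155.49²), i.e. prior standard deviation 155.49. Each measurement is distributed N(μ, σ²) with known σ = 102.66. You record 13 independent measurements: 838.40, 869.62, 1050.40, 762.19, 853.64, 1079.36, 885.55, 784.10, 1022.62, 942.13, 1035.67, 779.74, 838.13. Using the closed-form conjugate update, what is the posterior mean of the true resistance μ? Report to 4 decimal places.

For Normal data with known variance σ², a Normal(μ₀, σ₀²) prior on μ is conjugate. Posterior precision = 1/σ₀² + n/σ²; posterior mean is the precision-weighted average of μ₀ and x̄.
Σxᵢ = 838.40 + 869.62 + 1050.40 + 762.19 + 853.64 + 1079.36 + 885.55 + 784.10 + 1022.62 + 942.13 + 1035.67 + 779.74 + 838.13 = 11741.55, so n·x̄ = 11741.55.
σ₀² = 155.49² = 24177.1401, σ² = 102.66² = 10539.0756; σ² + n·σ₀² = 10539.0756 + 13·24177.1401 = 324841.8969.
Posterior mean = (μ₀/σ₀² + n·x̄/σ²)/(1/σ₀² + n/σ²) = (σ²·μ₀ + σ₀²·n·x̄)/(σ² + n·σ₀²) = (10539.0756·878.39 + 24177.1401·11741.55)/324841.8969 = 293134517.957439/324841.8969 = 902.3914.

902.3914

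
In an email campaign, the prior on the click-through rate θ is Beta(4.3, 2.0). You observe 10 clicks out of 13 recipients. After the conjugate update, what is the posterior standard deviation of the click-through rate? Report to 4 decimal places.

0.0972

The Beta prior is conjugate to a Binomial/Bernoulli likelihood; the update adds successes to α and failures to β.
Posterior: Beta(α+k, β+n−k) = Beta(4.3+10, 2.0+3) = Beta(14.3, 5.0).
Var = αβ/((α+β)²(α+β+1)) = 14.3·5.0/(19.3²·20.3) = 0.00945574; SD = √0.00945574 = 0.0972.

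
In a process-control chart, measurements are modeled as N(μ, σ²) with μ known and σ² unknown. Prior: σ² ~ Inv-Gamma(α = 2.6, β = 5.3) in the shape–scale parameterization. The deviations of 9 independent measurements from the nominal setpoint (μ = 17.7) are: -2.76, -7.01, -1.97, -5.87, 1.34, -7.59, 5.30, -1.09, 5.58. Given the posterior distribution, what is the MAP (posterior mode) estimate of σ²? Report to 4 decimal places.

With known mean μ and an Inverse-Gamma(α, β) prior on σ², the Normal likelihood is conjugate: posterior is Inv-Gamma(α + n/2, β + Σ(xᵢ−μ)²/2).
Σ(xᵢ−μ)² = (-2.76)² + (-7.01)² + (-1.97)² + (-5.87)² + (1.34)² + (-7.59)² + (5.30)² + (-1.09)² + (5.58)² = 214.9137.
Posterior: Inv-Gamma(2.6 + 9/2, 5.3 + 214.9137/2) = Inv-Gamma(7.10, 112.75685).
Mode = β/(α+1) = 112.75685/8.10 = 13.9206.

13.9206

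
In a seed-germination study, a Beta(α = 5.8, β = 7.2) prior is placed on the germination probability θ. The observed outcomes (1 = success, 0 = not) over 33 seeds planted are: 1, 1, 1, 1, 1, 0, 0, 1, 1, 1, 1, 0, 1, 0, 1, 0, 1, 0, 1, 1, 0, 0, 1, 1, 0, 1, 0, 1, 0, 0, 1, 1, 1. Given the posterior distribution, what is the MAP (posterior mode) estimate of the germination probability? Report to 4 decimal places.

0.5864

The Beta prior is conjugate to a Binomial/Bernoulli likelihood; the update adds successes to α and failures to β.
Posterior: Beta(α+k, β+n−k) = Beta(5.8+21, 7.2+12) = Beta(26.8, 19.2).
Mode of Beta(a,b) for a,b>1 is (a−1)/(a+b−2) = 25.8/44.0 = 0.5864.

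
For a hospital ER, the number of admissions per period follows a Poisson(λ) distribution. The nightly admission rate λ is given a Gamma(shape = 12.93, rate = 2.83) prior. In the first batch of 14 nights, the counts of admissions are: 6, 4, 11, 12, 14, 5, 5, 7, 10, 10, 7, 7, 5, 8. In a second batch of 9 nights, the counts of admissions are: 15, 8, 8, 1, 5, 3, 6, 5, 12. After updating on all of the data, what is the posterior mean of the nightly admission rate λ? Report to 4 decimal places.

With a Gamma(shape α, rate β) prior, the Poisson likelihood is conjugate: the posterior is Gamma(α + ΣXᵢ, β + n).
Batch 1: sum of counts S = 111 over n = 14 nights.
After batch 1: Gamma(α+S, β+n) = Gamma(12.93+111, 2.83+14) = Gamma(123.93, 16.83).
Batch 2: sum of counts S = 63 over n = 9 nights.
After batch 2: Gamma(α+S, β+n) = Gamma(123.93+63, 16.83+9) = Gamma(186.93, 25.83).
Posterior mean = α/β = 186.93/25.83 = 7.2369.

7.2369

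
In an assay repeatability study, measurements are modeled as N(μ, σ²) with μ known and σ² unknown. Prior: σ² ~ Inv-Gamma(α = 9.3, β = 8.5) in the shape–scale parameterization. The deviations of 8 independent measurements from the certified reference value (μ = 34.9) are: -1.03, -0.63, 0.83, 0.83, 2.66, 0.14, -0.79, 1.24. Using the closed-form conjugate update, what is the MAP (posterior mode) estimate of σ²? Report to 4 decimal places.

1.0172

With known mean μ and an Inverse-Gamma(α, β) prior on σ², the Normal likelihood is conjugate: posterior is Inv-Gamma(α + n/2, β + Σ(xᵢ−μ)²/2).
Σ(xᵢ−μ)² = (-1.03)² + (-0.63)² + (0.83)² + (0.83)² + (2.66)² + (0.14)² + (-0.79)² + (1.24)² = 12.0925.
Posterior: Inv-Gamma(9.3 + 8/2, 8.5 + 12.0925/2) = Inv-Gamma(13.30, 14.54625).
Mode = β/(α+1) = 14.54625/14.30 = 1.0172.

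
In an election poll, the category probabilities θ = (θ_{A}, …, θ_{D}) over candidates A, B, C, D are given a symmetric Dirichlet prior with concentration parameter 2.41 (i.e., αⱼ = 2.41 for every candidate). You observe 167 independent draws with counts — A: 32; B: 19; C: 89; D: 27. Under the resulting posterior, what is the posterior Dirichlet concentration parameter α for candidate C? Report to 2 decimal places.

91.41

The Dirichlet prior is conjugate to the Multinomial likelihood: each posterior αⱼ = prior αⱼ + observed count nⱼ.
Posterior concentration: (34.41, 21.41, 91.41, 29.41), total = 176.64.
α_{C} = 2.41 + 89 = 91.41.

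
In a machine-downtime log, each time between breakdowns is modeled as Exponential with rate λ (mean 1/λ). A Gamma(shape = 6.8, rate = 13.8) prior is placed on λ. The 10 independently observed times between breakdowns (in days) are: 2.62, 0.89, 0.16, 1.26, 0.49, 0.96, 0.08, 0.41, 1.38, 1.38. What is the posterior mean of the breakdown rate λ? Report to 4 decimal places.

With a Gamma(shape α, rate β) prior on the exponential rate λ, the posterior after n observations with total T = Σxᵢ is Gamma(α+n, β+T).
Sum of observations T = 9.63 days; n = 10.
Posterior: Gamma(6.8+10, 13.8+9.63) = Gamma(16.8, 23.43).
Posterior mean of λ = α/β = 16.8/23.43 = 0.7170.

0.7170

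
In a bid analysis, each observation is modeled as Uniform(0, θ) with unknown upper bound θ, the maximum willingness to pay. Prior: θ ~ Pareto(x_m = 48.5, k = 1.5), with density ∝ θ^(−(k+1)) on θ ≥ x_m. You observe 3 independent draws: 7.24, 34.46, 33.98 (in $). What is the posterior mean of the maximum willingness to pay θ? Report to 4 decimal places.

62.3571

A Pareto(scale x_m, shape k) prior on the upper bound θ of Uniform(0, θ) is conjugate: posterior is Pareto(max(x_m, max xᵢ), k + n).
Sample maximum = 34.46; prior scale x_m = 48.5 → posterior scale = max = 48.50.
Posterior shape = 1.5 + 3 = 4.5.
E[θ|data] = k·x_m/(k−1) = 4.5·48.50/3.5 = 62.3571.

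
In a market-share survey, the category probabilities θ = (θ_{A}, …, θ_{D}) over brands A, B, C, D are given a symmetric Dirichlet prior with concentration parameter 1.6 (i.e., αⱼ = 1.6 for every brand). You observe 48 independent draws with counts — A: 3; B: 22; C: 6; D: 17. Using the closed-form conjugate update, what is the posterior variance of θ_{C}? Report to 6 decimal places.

The Dirichlet prior is conjugate to the Multinomial likelihood: each posterior αⱼ = prior αⱼ + observed count nⱼ.
Posterior concentration: (4.6, 23.6, 7.6, 18.6), total = 54.4.
Var[θ_j] = α_j(Σα−α_j)/((Σα)²(Σα+1)) = 7.6·46.8/(54.4²·55.4) = 0.002169.

0.002169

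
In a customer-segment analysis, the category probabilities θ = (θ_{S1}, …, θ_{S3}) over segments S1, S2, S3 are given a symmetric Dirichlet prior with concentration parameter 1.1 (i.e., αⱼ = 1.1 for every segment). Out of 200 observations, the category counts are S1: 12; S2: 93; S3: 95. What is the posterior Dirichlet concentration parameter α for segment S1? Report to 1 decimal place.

The Dirichlet prior is conjugate to the Multinomial likelihood: each posterior αⱼ = prior αⱼ + observed count nⱼ.
Posterior concentration: (13.1, 94.1, 96.1), total = 203.3.
α_{S1} = 1.1 + 12 = 13.1.

13.1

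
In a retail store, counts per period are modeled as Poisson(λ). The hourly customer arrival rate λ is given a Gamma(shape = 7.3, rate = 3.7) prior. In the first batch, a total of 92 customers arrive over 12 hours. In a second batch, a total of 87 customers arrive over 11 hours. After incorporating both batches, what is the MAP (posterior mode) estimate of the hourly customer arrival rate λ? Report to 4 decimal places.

6.9401

With a Gamma(shape α, rate β) prior, the Poisson likelihood is conjugate: the posterior is Gamma(α + ΣXᵢ, β + n).
After batch 1: Gamma(α+S, β+n) = Gamma(7.3+92, 3.7+12) = Gamma(99.3, 15.7).
After batch 2: Gamma(α+S, β+n) = Gamma(99.3+87, 15.7+11) = Gamma(186.3, 26.7).
Mode of Gamma(α,β) for α≥1 is (α−1)/β = 185.3/26.7 = 6.9401.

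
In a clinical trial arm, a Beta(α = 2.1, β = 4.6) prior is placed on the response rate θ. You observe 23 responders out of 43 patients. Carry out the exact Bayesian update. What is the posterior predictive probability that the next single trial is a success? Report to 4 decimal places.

0.5050

The Beta prior is conjugate to a Binomial/Bernoulli likelihood; the update adds successes to α and failures to β.
Posterior: Beta(α+k, β+n−k) = Beta(2.1+23, 4.6+20) = Beta(25.1, 24.6).
For a single future Bernoulli trial, P(success | data) = α/(α+β) = 0.5050.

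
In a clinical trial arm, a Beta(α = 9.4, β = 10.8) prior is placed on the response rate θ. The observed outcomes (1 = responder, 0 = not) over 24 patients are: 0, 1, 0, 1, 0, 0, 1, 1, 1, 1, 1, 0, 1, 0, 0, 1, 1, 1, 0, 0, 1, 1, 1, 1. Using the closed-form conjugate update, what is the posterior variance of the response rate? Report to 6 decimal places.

0.005471

The Beta prior is conjugate to a Binomial/Bernoulli likelihood; the update adds successes to α and failures to β.
Posterior: Beta(α+k, β+n−k) = Beta(9.4+15, 10.8+9) = Beta(24.4, 19.8).
Var = αβ/((α+β)²(α+β+1)) = 24.4·19.8/(44.2²·45.2) = 0.005471.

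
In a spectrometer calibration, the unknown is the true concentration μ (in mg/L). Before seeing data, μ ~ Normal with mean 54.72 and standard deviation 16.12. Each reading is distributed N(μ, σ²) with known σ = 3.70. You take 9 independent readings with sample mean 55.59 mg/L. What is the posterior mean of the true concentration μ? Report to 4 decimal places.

55.5849

For Normal data with known variance σ², a Normal(μ₀, σ₀²) prior on μ is conjugate. Posterior precision = 1/σ₀² + n/σ²; posterior mean is the precision-weighted average of μ₀ and x̄.
n·x̄ = 9·55.59 = 500.31.
σ₀² = 16.12² = 259.8544, σ² = 3.70² = 13.69; σ² + n·σ₀² = 13.69 + 9·259.8544 = 2352.3796.
Posterior mean = (μ₀/σ₀² + n·x̄/σ²)/(1/σ₀² + n/σ²) = (σ²·μ₀ + σ₀²·n·x̄)/(σ² + n·σ₀²) = (13.69·54.72 + 259.8544·500.31)/2352.3796 = 130756.871664/2352.3796 = 55.5849.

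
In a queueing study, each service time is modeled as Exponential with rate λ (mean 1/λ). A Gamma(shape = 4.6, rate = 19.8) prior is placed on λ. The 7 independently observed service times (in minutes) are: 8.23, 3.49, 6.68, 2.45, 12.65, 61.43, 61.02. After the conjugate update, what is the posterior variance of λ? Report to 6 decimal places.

0.000376

With a Gamma(shape α, rate β) prior on the exponential rate λ, the posterior after n observations with total T = Σxᵢ is Gamma(α+n, β+T).
Sum of observations T = 155.95 minutes; n = 7.
Posterior: Gamma(4.6+7, 19.8+155.95) = Gamma(11.6, 175.75).
Var = α/β² = 0.000376.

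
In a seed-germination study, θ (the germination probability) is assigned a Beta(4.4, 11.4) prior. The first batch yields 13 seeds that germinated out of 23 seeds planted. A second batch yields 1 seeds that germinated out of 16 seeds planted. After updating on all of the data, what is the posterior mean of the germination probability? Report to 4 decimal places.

The Beta prior is conjugate to a Binomial/Bernoulli likelihood; the update adds successes to α and failures to β.
After batch 1: Beta(4.4+13, 11.4+10) = Beta(17.4, 21.4).
After batch 2: Beta(17.4+1, 21.4+15) = Beta(18.4, 36.4).
Posterior mean = α/(α+β) = 18.4/54.8 = 0.3358.

0.3358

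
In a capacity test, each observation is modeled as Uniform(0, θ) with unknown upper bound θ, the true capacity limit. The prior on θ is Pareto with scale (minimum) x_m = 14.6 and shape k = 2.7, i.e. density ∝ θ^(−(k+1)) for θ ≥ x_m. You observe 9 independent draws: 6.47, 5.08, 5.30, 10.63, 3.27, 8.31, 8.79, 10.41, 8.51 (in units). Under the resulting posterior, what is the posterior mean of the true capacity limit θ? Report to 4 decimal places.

15.9645

A Pareto(scale x_m, shape k) prior on the upper bound θ of Uniform(0, θ) is conjugate: posterior is Pareto(max(x_m, max xᵢ), k + n).
Sample maximum = 10.63; prior scale x_m = 14.6 → posterior scale = max = 14.60.
Posterior shape = 2.7 + 9 = 11.7.
E[θ|data] = k·x_m/(k−1) = 11.7·14.60/10.7 = 15.9645.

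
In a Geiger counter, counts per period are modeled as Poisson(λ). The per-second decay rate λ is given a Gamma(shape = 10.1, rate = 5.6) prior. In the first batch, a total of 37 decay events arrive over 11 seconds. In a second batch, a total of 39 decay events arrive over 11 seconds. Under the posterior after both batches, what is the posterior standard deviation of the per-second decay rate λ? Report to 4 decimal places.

0.3362

With a Gamma(shape α, rate β) prior, the Poisson likelihood is conjugate: the posterior is Gamma(α + ΣXᵢ, β + n).
After batch 1: Gamma(α+S, β+n) = Gamma(10.1+37, 5.6+11) = Gamma(47.1, 16.6).
After batch 2: Gamma(α+S, β+n) = Gamma(47.1+39, 16.6+11) = Gamma(86.1, 27.6).
SD = √α/β = √86.1/27.6 = 0.3362.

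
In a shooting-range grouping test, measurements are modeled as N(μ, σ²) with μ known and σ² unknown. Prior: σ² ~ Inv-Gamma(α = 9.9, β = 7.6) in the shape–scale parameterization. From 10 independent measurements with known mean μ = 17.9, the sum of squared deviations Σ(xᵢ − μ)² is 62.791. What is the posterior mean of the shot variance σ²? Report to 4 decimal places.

2.8054

With known mean μ and an Inverse-Gamma(α, β) prior on σ², the Normal likelihood is conjugate: posterior is Inv-Gamma(α + n/2, β + Σ(xᵢ−μ)²/2).
Posterior: Inv-Gamma(9.9 + 10/2, 7.6 + 62.791/2) = Inv-Gamma(14.90, 38.9955).
E[σ²|data] = β/(α−1) = 38.9955/13.90 = 2.8054.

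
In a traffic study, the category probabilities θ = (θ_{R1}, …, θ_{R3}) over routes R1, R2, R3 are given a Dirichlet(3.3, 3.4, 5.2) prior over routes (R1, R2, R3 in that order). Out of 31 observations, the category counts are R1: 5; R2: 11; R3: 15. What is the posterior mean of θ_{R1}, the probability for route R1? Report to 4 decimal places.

0.1935

The Dirichlet prior is conjugate to the Multinomial likelihood: each posterior αⱼ = prior αⱼ + observed count nⱼ.
Posterior concentration: (8.3, 14.4, 20.2), total = 42.9.
E[θ_{R1}|data] = α_{R1}/Σα = 8.3/42.9 = 0.1935.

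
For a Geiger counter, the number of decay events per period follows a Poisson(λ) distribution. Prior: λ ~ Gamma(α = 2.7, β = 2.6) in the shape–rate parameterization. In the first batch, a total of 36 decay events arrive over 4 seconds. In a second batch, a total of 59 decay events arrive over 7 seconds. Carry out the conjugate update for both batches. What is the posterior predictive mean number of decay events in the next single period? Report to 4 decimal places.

With a Gamma(shape α, rate β) prior, the Poisson likelihood is conjugate: the posterior is Gamma(α + ΣXᵢ, β + n).
After batch 1: Gamma(α+S, β+n) = Gamma(2.7+36, 2.6+4) = Gamma(38.7, 6.6).
After batch 2: Gamma(α+S, β+n) = Gamma(38.7+59, 6.6+7) = Gamma(97.7, 13.6).
The predictive distribution for one future period is NegBinom with mean α/β = 7.1838.

7.1838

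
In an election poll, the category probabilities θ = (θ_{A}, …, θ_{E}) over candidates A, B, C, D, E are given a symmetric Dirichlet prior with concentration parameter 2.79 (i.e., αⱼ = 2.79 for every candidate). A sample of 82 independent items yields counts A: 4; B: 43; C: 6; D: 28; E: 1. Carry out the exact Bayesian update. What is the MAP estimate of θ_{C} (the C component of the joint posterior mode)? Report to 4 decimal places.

0.0857

The Dirichlet prior is conjugate to the Multinomial likelihood: each posterior αⱼ = prior αⱼ + observed count nⱼ.
Posterior concentration: (6.79, 45.79, 8.79, 30.79, 3.79), total = 95.95.
Joint mode component: (α_{C}−1)/(Σα−K) = 7.79/90.95 = 0.0857.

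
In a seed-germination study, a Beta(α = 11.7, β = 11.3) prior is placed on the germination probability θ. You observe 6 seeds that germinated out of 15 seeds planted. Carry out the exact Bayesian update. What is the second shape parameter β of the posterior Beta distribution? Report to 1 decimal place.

20.3

The Beta prior is conjugate to a Binomial/Bernoulli likelihood; the update adds successes to α and failures to β.
Posterior: Beta(α+k, β+n−k) = Beta(11.7+6, 11.3+9) = Beta(17.7, 20.3).
Posterior β = 20.3.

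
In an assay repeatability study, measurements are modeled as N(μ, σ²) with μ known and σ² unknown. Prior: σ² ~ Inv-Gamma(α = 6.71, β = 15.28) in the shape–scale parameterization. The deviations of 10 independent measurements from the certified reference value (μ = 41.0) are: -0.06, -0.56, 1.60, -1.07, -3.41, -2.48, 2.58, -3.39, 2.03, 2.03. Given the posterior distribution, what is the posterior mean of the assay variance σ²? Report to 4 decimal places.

With known mean μ and an Inverse-Gamma(α, β) prior on σ², the Normal likelihood is conjugate: posterior is Inv-Gamma(α + n/2, β + Σ(xᵢ−μ)²/2).
Σ(xᵢ−μ)² = (-0.06)² + (-0.56)² + (1.60)² + (-1.07)² + (-3.41)² + (-2.48)² + (2.58)² + (-3.39)² + (2.03)² + (2.03)² = 48.1909.
Posterior: Inv-Gamma(6.71 + 10/2, 15.28 + 48.1909/2) = Inv-Gamma(11.71, 39.37545).
E[σ²|data] = β/(α−1) = 39.37545/10.71 = 3.6765.

3.6765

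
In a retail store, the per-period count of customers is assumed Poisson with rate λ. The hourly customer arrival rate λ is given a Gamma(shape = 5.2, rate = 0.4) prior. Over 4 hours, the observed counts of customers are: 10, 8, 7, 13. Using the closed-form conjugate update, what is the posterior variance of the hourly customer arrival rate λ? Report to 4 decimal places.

With a Gamma(shape α, rate β) prior, the Poisson likelihood is conjugate: the posterior is Gamma(α + ΣXᵢ, β + n).
Sum of counts S = 38 over n = 4 hours.
Posterior: Gamma(α+S, β+n) = Gamma(5.2+38, 0.4+4) = Gamma(43.2, 4.4).
Var = α/β² = 43.2/4.4² = 2.2314.

2.2314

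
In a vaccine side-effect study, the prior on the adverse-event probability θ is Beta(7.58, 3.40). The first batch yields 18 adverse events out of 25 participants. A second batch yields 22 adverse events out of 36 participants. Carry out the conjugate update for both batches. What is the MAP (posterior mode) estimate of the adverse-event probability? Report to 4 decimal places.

The Beta prior is conjugate to a Binomial/Bernoulli likelihood; the update adds successes to α and failures to β.
After batch 1: Beta(7.58+18, 3.40+7) = Beta(25.58, 10.40).
After batch 2: Beta(25.58+22, 10.40+14) = Beta(47.58, 24.40).
Mode of Beta(a,b) for a,b>1 is (a−1)/(a+b−2) = 46.58/69.98 = 0.6656.

0.6656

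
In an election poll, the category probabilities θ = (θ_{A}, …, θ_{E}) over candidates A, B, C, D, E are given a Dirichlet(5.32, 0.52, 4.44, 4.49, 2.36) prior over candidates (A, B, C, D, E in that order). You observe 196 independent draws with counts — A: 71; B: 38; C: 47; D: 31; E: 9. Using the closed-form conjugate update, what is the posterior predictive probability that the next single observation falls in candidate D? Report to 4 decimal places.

0.1665

The Dirichlet prior is conjugate to the Multinomial likelihood: each posterior αⱼ = prior αⱼ + observed count nⱼ.
Posterior concentration: (76.32, 38.52, 51.44, 35.49, 11.36), total = 213.13.
P(next = D | data) = α_{D}/Σα = 0.1665.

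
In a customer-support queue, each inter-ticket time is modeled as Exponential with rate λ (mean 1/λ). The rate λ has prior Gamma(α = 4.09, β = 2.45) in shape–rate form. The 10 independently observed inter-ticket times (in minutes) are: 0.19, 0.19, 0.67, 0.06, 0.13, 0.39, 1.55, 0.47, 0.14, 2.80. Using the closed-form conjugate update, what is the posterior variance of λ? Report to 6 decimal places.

0.172415

With a Gamma(shape α, rate β) prior on the exponential rate λ, the posterior after n observations with total T = Σxᵢ is Gamma(α+n, β+T).
Sum of observations T = 6.59 minutes; n = 10.
Posterior: Gamma(4.09+10, 2.45+6.59) = Gamma(14.09, 9.04).
Var = α/β² = 0.172415.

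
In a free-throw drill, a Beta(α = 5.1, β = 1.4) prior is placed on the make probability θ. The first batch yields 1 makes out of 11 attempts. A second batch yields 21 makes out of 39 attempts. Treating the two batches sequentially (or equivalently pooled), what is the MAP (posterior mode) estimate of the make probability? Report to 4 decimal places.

The Beta prior is conjugate to a Binomial/Bernoulli likelihood; the update adds successes to α and failures to β.
After batch 1: Beta(5.1+1, 1.4+10) = Beta(6.1, 11.4).
After batch 2: Beta(6.1+21, 11.4+18) = Beta(27.1, 29.4).
Mode of Beta(a,b) for a,b>1 is (a−1)/(a+b−2) = 26.1/54.5 = 0.4789.

0.4789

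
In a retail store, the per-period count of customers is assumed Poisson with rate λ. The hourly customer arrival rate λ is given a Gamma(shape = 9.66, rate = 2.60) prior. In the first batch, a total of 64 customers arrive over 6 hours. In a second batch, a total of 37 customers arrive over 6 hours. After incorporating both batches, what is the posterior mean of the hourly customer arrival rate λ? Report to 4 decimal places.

7.5795

With a Gamma(shape α, rate β) prior, the Poisson likelihood is conjugate: the posterior is Gamma(α + ΣXᵢ, β + n).
After batch 1: Gamma(α+S, β+n) = Gamma(9.66+64, 2.60+6) = Gamma(73.66, 8.60).
After batch 2: Gamma(α+S, β+n) = Gamma(73.66+37, 8.60+6) = Gamma(110.66, 14.60).
Posterior mean = α/β = 110.66/14.60 = 7.5795.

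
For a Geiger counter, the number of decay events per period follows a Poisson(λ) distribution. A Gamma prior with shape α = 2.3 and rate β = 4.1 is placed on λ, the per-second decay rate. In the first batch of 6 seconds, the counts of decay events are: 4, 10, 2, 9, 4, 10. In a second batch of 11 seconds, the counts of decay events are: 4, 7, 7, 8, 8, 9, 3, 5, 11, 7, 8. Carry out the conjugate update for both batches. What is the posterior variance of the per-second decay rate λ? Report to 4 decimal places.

With a Gamma(shape α, rate β) prior, the Poisson likelihood is conjugate: the posterior is Gamma(α + ΣXᵢ, β + n).
Batch 1: sum of counts S = 39 over n = 6 seconds.
After batch 1: Gamma(α+S, β+n) = Gamma(2.3+39, 4.1+6) = Gamma(41.3, 10.1).
Batch 2: sum of counts S = 77 over n = 11 seconds.
After batch 2: Gamma(α+S, β+n) = Gamma(41.3+77, 10.1+11) = Gamma(118.3, 21.1).
Var = α/β² = 118.3/21.1² = 0.2657.

0.2657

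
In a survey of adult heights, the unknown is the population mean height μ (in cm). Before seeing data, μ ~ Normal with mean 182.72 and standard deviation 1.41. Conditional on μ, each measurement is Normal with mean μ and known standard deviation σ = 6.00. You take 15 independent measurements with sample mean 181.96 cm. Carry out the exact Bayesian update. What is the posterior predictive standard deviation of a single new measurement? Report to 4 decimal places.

6.0899

For Normal data with known variance σ², a Normal(μ₀, σ₀²) prior on μ is conjugate. Posterior precision = 1/σ₀² + n/σ²; posterior mean is the precision-weighted average of μ₀ and x̄.
σ₀² = 1.41² = 1.9881, σ² = 6.00² = 36; σ² + n·σ₀² = 36 + 15·1.9881 = 65.8215.
Posterior precision = 1/σ₀² + n/σ² = 1/1.9881 + 15/36 = (σ² + n·σ₀²)/(σ₀²σ²) = 65.8215/(1.9881·36); posterior variance σₙ² = σ₀²σ²/(σ² + n·σ₀²) = 1.9881·36/65.8215 = 1.087359.
Predictive variance for one new observation = σₙ² + σ² = 1.9881·36/65.8215 + 36 = σ²·(σ₀² + 65.8215)/65.8215 = 36·67.8096/65.8215 = 37.087359; SD = √(36·67.8096/65.8215) = 6.0899.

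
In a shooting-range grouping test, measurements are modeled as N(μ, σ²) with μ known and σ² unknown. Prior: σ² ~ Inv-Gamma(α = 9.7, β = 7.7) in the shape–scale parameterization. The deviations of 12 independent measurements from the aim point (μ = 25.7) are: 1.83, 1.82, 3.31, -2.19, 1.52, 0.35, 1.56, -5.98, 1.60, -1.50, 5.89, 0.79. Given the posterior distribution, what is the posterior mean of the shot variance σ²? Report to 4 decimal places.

With known mean μ and an Inverse-Gamma(α, β) prior on σ², the Normal likelihood is conjugate: posterior is Inv-Gamma(α + n/2, β + Σ(xᵢ−μ)²/2).
Σ(xᵢ−μ)² = (1.83)² + (1.82)² + (3.31)² + (-2.19)² + (1.52)² + (0.35)² + (1.56)² + (-5.98)² + (1.60)² + (-1.50)² + (5.89)² + (0.79)² = 103.1666.
Posterior: Inv-Gamma(9.7 + 12/2, 7.7 + 103.1666/2) = Inv-Gamma(15.70, 59.28330).
E[σ²|data] = β/(α−1) = 59.28330/14.70 = 4.0329.

4.0329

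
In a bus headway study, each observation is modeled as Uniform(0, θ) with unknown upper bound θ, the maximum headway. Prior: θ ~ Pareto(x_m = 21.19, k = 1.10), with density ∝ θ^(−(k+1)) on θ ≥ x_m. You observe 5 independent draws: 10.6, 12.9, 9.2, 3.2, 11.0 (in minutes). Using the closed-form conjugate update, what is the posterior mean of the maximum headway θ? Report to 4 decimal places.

A Pareto(scale x_m, shape k) prior on the upper bound θ of Uniform(0, θ) is conjugate: posterior is Pareto(max(x_m, max xᵢ), k + n).
Sample maximum = 12.9; prior scale x_m = 21.19 → posterior scale = max = 21.19.
Posterior shape = 1.10 + 5 = 6.10.
E[θ|data] = k·x_m/(k−1) = 6.10·21.19/5.10 = 25.3449.

25.3449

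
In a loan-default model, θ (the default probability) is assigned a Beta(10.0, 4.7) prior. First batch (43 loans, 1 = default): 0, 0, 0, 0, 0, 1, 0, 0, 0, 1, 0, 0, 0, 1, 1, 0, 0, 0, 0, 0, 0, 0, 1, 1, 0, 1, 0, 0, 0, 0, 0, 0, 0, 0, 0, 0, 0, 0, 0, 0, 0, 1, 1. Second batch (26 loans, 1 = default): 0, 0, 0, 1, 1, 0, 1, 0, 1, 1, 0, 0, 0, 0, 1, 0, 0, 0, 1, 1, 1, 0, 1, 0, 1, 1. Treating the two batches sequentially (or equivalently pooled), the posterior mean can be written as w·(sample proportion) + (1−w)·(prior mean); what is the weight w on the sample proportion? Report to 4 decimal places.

The Beta prior is conjugate to a Binomial/Bernoulli likelihood; the update adds successes to α and failures to β.
Total number of loans: n = 43 + 26 = 69.
Posterior mean = (α₀+k)/(α₀+β₀+n) = [n/(α₀+β₀+n)]·(k/n) + [(α₀+β₀)/(α₀+β₀+n)]·α₀/(α₀+β₀), so only n and the prior enter the weight.
The weight on the data is w = n/(α₀+β₀+n) = 69/(10.0+4.7+69) = 69/83.7 = 0.8244.

0.8244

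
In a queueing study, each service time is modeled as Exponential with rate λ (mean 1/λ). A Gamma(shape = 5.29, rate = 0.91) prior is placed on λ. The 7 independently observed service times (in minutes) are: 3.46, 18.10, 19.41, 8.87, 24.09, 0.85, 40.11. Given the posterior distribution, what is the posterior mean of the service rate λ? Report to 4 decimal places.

With a Gamma(shape α, rate β) prior on the exponential rate λ, the posterior after n observations with total T = Σxᵢ is Gamma(α+n, β+T).
Sum of observations T = 114.89 minutes; n = 7.
Posterior: Gamma(5.29+7, 0.91+114.89) = Gamma(12.29, 115.80).
Posterior mean of λ = α/β = 12.29/115.80 = 0.1061.

0.1061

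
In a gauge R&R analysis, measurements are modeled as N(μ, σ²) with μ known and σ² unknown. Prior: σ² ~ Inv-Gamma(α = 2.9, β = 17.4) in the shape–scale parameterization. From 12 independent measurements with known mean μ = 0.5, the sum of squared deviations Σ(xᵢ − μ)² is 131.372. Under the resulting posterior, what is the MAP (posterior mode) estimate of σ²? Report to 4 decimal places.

With known mean μ and an Inverse-Gamma(α, β) prior on σ², the Normal likelihood is conjugate: posterior is Inv-Gamma(α + n/2, β + Σ(xᵢ−μ)²/2).
Posterior: Inv-Gamma(2.9 + 12/2, 17.4 + 131.372/2) = Inv-Gamma(8.90, 83.0860).
Mode = β/(α+1) = 83.0860/9.90 = 8.3925.

8.3925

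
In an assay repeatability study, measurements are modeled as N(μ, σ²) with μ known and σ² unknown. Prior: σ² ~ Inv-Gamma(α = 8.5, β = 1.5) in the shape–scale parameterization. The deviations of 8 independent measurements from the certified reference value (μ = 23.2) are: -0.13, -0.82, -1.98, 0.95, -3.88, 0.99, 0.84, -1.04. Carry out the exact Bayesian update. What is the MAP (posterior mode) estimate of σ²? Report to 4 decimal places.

With known mean μ and an Inverse-Gamma(α, β) prior on σ², the Normal likelihood is conjugate: posterior is Inv-Gamma(α + n/2, β + Σ(xᵢ−μ)²/2).
Σ(xᵢ−μ)² = (-0.13)² + (-0.82)² + (-1.98)² + (0.95)² + (-3.88)² + (0.99)² + (0.84)² + (-1.04)² = 23.3339.
Posterior: Inv-Gamma(8.5 + 8/2, 1.5 + 23.3339/2) = Inv-Gamma(12.50, 13.16695).
Mode = β/(α+1) = 13.16695/13.50 = 0.9753.

0.9753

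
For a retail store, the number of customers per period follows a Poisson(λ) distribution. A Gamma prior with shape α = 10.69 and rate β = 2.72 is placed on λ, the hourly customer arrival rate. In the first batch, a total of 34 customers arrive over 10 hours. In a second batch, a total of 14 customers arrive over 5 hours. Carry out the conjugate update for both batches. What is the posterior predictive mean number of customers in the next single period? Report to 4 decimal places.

With a Gamma(shape α, rate β) prior, the Poisson likelihood is conjugate: the posterior is Gamma(α + ΣXᵢ, β + n).
After batch 1: Gamma(α+S, β+n) = Gamma(10.69+34, 2.72+10) = Gamma(44.69, 12.72).
After batch 2: Gamma(α+S, β+n) = Gamma(44.69+14, 12.72+5) = Gamma(58.69, 17.72).
The predictive distribution for one future period is NegBinom with mean α/β = 3.3121.

3.3121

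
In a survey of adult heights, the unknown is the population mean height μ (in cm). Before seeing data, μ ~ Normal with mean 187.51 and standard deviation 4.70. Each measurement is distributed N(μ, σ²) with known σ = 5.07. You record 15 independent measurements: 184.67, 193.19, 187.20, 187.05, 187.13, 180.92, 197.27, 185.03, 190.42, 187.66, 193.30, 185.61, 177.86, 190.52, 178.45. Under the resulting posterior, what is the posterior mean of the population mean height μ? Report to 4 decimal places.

For Normal data with known variance σ², a Normal(μ₀, σ₀²) prior on μ is conjugate. Posterior precision = 1/σ₀² + n/σ²; posterior mean is the precision-weighted average of μ₀ and x̄.
Σxᵢ = 184.67 + 193.19 + 187.20 + 187.05 + 187.13 + 180.92 + 197.27 + 185.03 + 190.42 + 187.66 + 193.30 + 185.61 + 177.86 + 190.52 + 178.45 = 2806.28, so n·x̄ = 2806.28.
σ₀² = 4.70² = 22.09, σ² = 5.07² = 25.7049; σ² + n·σ₀² = 25.7049 + 15·22.09 = 357.0549.
Posterior mean = (μ₀/σ₀² + n·x̄/σ²)/(1/σ₀² + n/σ²) = (σ²·μ₀ + σ₀²·n·x̄)/(σ² + n·σ₀²) = (25.7049·187.51 + 22.09·2806.28)/357.0549 = 66810.650999/357.0549 = 187.1159.

187.1159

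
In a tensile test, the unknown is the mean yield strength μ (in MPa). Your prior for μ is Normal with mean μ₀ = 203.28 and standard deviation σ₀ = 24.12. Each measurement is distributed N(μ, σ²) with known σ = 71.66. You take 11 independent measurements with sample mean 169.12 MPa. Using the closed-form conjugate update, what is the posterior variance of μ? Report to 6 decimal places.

259.001864

For Normal data with known variance σ², a Normal(μ₀, σ₀²) prior on μ is conjugate. Posterior precision = 1/σ₀² + n/σ²; posterior mean is the precision-weighted average of μ₀ and x̄.
σ₀² = 24.12² = 581.7744, σ² = 71.66² = 5135.1556; σ² + n·σ₀² = 5135.1556 + 11·581.7744 = 11534.674.
Posterior precision = 1/σ₀² + n/σ² = 1/581.7744 + 11/5135.1556 = (σ² + n·σ₀²)/(σ₀²σ²) = 11534.674/(581.7744·5135.1556); posterior variance σₙ² = σ₀²σ²/(σ² + n·σ₀²) = 581.7744·5135.1556/11534.674 = 259.001864.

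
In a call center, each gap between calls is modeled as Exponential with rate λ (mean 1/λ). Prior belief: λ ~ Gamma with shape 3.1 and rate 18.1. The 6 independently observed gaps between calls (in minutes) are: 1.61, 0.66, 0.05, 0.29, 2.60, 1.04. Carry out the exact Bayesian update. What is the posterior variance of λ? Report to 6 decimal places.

With a Gamma(shape α, rate β) prior on the exponential rate λ, the posterior after n observations with total T = Σxᵢ is Gamma(α+n, β+T).
Sum of observations T = 6.25 minutes; n = 6.
Posterior: Gamma(3.1+6, 18.1+6.25) = Gamma(9.1, 24.35).
Var = α/β² = 0.015348.

0.015348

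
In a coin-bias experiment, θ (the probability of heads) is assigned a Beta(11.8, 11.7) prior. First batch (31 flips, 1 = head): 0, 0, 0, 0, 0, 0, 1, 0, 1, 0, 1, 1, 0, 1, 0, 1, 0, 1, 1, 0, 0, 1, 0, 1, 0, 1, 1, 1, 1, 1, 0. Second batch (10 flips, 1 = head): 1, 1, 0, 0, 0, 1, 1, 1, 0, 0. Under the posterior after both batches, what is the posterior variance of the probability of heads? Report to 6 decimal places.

0.003816

The Beta prior is conjugate to a Binomial/Bernoulli likelihood; the update adds successes to α and failures to β.
After batch 1: Beta(11.8+15, 11.7+16) = Beta(26.8, 27.7).
After batch 2: Beta(26.8+5, 27.7+5) = Beta(31.8, 32.7).
Var = αβ/((α+β)²(α+β+1)) = 31.8·32.7/(64.5²·65.5) = 0.003816.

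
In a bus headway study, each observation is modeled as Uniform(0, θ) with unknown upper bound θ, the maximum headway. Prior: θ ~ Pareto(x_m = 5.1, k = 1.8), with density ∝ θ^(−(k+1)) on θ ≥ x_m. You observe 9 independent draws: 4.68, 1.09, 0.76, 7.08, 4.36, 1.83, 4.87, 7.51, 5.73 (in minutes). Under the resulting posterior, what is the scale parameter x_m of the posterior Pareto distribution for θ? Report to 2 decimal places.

A Pareto(scale x_m, shape k) prior on the upper bound θ of Uniform(0, θ) is conjugate: posterior is Pareto(max(x_m, max xᵢ), k + n).
Sample maximum = 7.51; prior scale x_m = 5.1 → posterior scale = max = 7.51.
Posterior shape = 1.8 + 9 = 10.8.
Posterior scale x_m = 7.51.

7.51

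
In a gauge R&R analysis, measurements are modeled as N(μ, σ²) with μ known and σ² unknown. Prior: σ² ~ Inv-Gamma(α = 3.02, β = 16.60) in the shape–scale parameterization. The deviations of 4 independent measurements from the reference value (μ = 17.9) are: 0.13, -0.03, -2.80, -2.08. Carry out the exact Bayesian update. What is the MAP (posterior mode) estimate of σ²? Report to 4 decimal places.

3.7695

With known mean μ and an Inverse-Gamma(α, β) prior on σ², the Normal likelihood is conjugate: posterior is Inv-Gamma(α + n/2, β + Σ(xᵢ−μ)²/2).
Σ(xᵢ−μ)² = (0.13)² + (-0.03)² + (-2.80)² + (-2.08)² = 12.1842.
Posterior: Inv-Gamma(3.02 + 4/2, 16.60 + 12.1842/2) = Inv-Gamma(5.02, 22.69210).
Mode = β/(α+1) = 22.69210/6.02 = 3.7695.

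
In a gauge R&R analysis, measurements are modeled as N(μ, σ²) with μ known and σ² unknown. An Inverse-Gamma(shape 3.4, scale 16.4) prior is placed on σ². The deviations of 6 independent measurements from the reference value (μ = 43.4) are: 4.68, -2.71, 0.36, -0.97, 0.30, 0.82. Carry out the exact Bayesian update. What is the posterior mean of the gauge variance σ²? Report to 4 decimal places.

With known mean μ and an Inverse-Gamma(α, β) prior on σ², the Normal likelihood is conjugate: posterior is Inv-Gamma(α + n/2, β + Σ(xᵢ−μ)²/2).
Σ(xᵢ−μ)² = (4.68)² + (-2.71)² + (0.36)² + (-0.97)² + (0.30)² + (0.82)² = 31.0794.
Posterior: Inv-Gamma(3.4 + 6/2, 16.4 + 31.0794/2) = Inv-Gamma(6.40, 31.93970).
E[σ²|data] = β/(α−1) = 31.93970/5.40 = 5.9148.

5.9148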